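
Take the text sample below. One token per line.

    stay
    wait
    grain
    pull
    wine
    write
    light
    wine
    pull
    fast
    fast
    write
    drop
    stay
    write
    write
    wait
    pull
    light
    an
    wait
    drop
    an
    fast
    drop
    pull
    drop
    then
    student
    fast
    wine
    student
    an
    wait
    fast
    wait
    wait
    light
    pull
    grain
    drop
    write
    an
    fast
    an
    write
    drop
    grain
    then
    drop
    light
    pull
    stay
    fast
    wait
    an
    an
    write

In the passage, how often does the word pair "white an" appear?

0

Scanning the 57 overlapping bigram windows for "white an":
  (none found)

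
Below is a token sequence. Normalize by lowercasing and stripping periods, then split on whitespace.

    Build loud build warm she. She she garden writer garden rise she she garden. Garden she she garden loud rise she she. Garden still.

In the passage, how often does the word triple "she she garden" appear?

Scanning the 22 overlapping trigram windows for "she she garden":
  position 6–8: she she garden
  position 12–14: she she garden
  position 16–18: she she garden
  position 21–23: she she garden

4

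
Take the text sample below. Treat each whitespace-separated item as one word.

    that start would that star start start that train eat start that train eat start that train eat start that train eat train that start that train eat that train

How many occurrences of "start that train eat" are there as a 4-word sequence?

5

Scanning the 27 overlapping 4-gram windows for "start that train eat":
  position 7–10: start that train eat
  position 11–14: start that train eat
  position 15–18: start that train eat
  position 19–22: start that train eat
  position 25–28: start that train eat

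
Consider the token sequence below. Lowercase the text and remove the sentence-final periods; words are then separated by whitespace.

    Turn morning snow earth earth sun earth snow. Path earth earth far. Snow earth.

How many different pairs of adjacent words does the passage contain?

14 tokens → 13 bigram windows in total.
Repeated bigrams (each contributes count−1 duplicates):
  earth earth: 2
  snow earth: 2
2 duplicate windows → 13 − 2 = 11 distinct.

11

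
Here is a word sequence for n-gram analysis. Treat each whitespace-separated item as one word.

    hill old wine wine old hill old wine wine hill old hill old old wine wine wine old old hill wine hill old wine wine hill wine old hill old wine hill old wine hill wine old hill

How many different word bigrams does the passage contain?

38 tokens → 37 bigram windows in total.
Repeated bigrams (each contributes count−1 duplicates):
  hill old: 7
  old wine: 6
  old hill: 5
  wine hill: 5
  wine wine: 5
  wine old: 4
  hill wine: 3
  old old: 2
29 duplicate windows → 37 − 29 = 8 distinct.

8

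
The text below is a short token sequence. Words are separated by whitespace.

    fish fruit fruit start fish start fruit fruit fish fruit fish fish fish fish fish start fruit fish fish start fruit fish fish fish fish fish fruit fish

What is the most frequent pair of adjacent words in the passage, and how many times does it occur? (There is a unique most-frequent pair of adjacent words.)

Bigram frequencies (highest first):
  fish fish: 9
  fruit fish: 5
  fish fruit: 3
  fish start: 3
  start fruit: 3
  fruit fruit: 2
  … (2 more, each ≤ 1)

"fish fish", 9 times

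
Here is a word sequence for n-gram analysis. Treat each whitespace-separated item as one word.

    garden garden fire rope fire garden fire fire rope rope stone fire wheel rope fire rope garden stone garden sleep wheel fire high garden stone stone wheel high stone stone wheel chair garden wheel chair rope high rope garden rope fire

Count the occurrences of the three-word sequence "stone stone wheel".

2

Scanning the 39 overlapping trigram windows for "stone stone wheel":
  position 25–27: stone stone wheel
  position 29–31: stone stone wheel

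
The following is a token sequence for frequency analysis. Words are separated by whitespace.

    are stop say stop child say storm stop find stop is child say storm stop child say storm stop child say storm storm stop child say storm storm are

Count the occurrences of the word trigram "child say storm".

5

Scanning the 27 overlapping trigram windows for "child say storm":
  position 5–7: child say storm
  position 12–14: child say storm
  position 16–18: child say storm
  position 20–22: child say storm
  position 25–27: child say storm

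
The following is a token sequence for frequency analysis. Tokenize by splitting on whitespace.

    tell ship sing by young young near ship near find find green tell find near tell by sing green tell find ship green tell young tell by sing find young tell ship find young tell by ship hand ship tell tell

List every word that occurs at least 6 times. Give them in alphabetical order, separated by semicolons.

find; ship; tell

Unigram counts meeting the condition (at least 6 times):
  find: 6
  ship: 6
  tell: 10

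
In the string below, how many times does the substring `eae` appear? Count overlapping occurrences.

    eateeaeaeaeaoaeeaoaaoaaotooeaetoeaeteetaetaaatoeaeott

6

Sliding a length-3 window over the 53 characters (51 positions):
  position 5–7: eae
  position 7–9: eae
  position 9–11: eae
  position 28–30: eae
  position 33–35: eae
  position 48–50: eae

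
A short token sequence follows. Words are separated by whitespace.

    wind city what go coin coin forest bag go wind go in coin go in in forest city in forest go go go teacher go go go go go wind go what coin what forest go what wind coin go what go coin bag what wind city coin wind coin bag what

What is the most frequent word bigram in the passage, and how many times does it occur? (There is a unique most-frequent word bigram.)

"go go", 6 times

Bigram frequencies (highest first):
  go go: 6
  go what: 3
  wind city: 2
  what go: 2
  go coin: 2
  go wind: 2
  … (25 more, each ≤ 2)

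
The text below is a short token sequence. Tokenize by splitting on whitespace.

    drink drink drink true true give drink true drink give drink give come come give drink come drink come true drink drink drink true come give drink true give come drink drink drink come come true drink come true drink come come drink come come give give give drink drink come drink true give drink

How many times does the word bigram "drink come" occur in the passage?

Scanning the 54 overlapping bigram windows for "drink come":
  position 16–17: drink come
  position 18–19: drink come
  position 33–34: drink come
  position 37–38: drink come
  position 40–41: drink come
  position 43–44: drink come
  position 50–51: drink come

7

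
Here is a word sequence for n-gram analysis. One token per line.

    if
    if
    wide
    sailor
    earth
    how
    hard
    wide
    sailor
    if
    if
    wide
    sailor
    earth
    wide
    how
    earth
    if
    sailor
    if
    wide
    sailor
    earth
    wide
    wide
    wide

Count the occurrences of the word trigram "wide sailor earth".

Scanning the 24 overlapping trigram windows for "wide sailor earth":
  position 3–5: wide sailor earth
  position 12–14: wide sailor earth
  position 21–23: wide sailor earth

3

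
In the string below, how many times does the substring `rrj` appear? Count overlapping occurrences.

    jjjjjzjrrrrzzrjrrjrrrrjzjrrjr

Sliding a length-3 window over the 29 characters (27 positions):
  position 16–18: rrj
  position 21–23: rrj
  position 26–28: rrj

3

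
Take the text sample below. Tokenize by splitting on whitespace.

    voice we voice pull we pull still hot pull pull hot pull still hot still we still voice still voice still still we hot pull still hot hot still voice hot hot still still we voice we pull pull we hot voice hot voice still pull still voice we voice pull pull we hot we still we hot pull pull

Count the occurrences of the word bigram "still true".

0

Scanning the 59 overlapping bigram windows for "still true":
  (none found)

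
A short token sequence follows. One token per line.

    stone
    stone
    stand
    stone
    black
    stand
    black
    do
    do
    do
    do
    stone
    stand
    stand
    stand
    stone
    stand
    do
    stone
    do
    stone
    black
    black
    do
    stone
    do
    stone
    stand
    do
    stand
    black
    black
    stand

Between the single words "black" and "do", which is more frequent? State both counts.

"do" (9 vs 6)

"black": 6 occurrences
"do": 9 occurrences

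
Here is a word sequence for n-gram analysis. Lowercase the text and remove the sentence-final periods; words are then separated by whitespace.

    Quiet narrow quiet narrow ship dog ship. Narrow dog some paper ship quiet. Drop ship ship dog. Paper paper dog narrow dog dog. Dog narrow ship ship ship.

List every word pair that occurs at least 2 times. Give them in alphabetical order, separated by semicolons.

dog dog; dog narrow; narrow dog; narrow ship; quiet narrow; ship dog; ship ship

Bigram counts meeting the condition (at least 2 times):
  dog dog: 2
  dog narrow: 2
  narrow dog: 2
  narrow ship: 2
  quiet narrow: 2
  ship dog: 2
  ship ship: 3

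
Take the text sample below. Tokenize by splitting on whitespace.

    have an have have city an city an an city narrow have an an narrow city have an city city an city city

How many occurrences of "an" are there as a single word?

Scanning the 23 tokens for "an":
  position 2: an
  position 6: an
  position 8: an
  position 9: an
  position 13: an
  position 14: an
  position 18: an
  position 21: an

8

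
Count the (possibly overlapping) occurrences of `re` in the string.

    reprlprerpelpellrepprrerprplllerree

Sliding a length-2 window over the 35 characters (34 positions):
  position 1–2: re
  position 7–8: re
  position 17–18: re
  position 22–23: re
  position 33–34: re

5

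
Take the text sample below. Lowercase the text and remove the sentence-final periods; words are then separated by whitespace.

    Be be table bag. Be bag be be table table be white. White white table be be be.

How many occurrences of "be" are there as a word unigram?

Scanning the 18 tokens for "be":
  position 1: be
  position 2: be
  position 5: be
  position 7: be
  position 8: be
  position 11: be
  position 16: be
  position 17: be
  position 18: be

9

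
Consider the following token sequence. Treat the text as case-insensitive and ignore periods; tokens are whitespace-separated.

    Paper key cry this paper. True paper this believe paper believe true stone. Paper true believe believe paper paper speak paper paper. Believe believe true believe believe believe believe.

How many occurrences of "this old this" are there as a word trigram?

0

Scanning the 27 overlapping trigram windows for "this old this":
  (none found)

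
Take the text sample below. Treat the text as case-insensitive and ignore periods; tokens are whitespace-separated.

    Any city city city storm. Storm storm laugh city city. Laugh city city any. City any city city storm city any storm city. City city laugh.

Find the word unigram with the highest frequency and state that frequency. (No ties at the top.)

Unigram frequencies (highest first):
  city: 14
  storm: 5
  any: 4
  laugh: 3

"city", 14 times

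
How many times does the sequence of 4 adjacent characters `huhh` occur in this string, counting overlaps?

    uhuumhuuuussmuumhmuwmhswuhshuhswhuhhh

Sliding a length-4 window over the 37 characters (34 positions):
  position 33–36: huhh

1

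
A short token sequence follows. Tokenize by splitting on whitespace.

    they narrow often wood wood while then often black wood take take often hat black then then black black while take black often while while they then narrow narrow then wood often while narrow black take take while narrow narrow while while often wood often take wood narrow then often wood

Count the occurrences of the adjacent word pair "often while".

Scanning the 50 overlapping bigram windows for "often while":
  position 23–24: often while
  position 32–33: often while

2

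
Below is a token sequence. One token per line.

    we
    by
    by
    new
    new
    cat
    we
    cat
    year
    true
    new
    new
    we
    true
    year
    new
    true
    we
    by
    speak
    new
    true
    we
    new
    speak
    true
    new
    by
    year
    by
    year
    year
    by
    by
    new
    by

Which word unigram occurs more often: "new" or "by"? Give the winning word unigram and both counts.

"new" (9 vs 8)

"new": 9 occurrences
"by": 8 occurrences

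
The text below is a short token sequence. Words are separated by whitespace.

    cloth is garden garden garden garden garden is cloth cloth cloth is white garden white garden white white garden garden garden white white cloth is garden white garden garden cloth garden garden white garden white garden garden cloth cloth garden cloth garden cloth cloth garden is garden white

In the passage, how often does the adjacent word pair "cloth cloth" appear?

Scanning the 47 overlapping bigram windows for "cloth cloth":
  position 9–10: cloth cloth
  position 10–11: cloth cloth
  position 38–39: cloth cloth
  position 43–44: cloth cloth

4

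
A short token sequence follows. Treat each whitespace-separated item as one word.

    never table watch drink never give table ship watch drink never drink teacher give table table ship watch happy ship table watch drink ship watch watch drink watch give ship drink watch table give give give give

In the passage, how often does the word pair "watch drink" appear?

Scanning the 36 overlapping bigram windows for "watch drink":
  position 3–4: watch drink
  position 9–10: watch drink
  position 22–23: watch drink
  position 26–27: watch drink

4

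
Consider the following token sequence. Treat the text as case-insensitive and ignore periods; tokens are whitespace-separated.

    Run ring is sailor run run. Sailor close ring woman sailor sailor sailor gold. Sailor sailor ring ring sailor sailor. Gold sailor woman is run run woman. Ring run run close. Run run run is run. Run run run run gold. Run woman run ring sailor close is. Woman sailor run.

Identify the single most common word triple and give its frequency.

"run run run", 4 times

Trigram frequencies (highest first):
  run run run: 4
  sailor sailor gold: 2
  sailor gold sailor: 2
  is run run: 2
  run ring is: 1
  ring is sailor: 1
  … (37 more, each ≤ 1)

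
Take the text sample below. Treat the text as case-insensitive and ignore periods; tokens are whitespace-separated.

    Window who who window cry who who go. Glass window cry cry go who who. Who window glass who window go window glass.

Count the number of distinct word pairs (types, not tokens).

23 tokens → 22 bigram windows in total.
Repeated bigrams (each contributes count−1 duplicates):
  who who: 4
  who window: 3
  window cry: 2
  window glass: 2
7 duplicate windows → 22 − 7 = 15 distinct.

15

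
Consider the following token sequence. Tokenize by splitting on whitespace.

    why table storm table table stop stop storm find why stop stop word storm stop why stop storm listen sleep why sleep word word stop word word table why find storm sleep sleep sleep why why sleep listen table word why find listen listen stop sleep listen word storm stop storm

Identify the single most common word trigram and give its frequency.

"word storm stop", 2 times

Trigram frequencies (highest first):
  word storm stop: 2
  why table storm: 1
  table storm table: 1
  storm table table: 1
  table table stop: 1
  table stop stop: 1
  … (42 more, each ≤ 1)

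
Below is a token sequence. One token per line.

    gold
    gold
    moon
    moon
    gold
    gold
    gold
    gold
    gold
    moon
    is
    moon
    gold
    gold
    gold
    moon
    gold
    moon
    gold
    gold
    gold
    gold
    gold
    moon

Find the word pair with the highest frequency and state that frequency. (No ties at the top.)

Bigram frequencies (highest first):
  gold gold: 11
  gold moon: 5
  moon gold: 4
  moon moon: 1
  moon is: 1
  is moon: 1

"gold gold", 11 times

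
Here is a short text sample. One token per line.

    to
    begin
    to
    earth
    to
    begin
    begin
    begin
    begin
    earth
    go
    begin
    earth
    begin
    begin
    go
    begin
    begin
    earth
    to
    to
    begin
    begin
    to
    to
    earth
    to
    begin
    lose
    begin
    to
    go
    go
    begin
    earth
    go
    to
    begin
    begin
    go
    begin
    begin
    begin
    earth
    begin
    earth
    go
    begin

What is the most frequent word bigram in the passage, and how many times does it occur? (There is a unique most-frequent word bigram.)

"begin begin", 9 times

Bigram frequencies (highest first):
  begin begin: 9
  begin earth: 6
  to begin: 5
  go begin: 5
  begin to: 3
  earth to: 3
  … (10 more, each ≤ 3)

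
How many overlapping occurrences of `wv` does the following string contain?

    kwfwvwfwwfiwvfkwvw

3

Sliding a length-2 window over the 18 characters (17 positions):
  position 4–5: wv
  position 12–13: wv
  position 16–17: wv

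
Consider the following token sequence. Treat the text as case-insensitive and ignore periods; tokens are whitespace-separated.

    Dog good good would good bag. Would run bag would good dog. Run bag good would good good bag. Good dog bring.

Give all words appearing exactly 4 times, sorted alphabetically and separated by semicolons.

Unigram counts meeting the condition (exactly 4 times):
  bag: 4
  would: 4

bag; would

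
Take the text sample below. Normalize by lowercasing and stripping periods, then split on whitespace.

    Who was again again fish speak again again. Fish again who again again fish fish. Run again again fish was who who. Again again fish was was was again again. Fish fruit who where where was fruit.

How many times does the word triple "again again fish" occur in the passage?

6

Scanning the 35 overlapping trigram windows for "again again fish":
  position 3–5: again again fish
  position 7–9: again again fish
  position 12–14: again again fish
  position 17–19: again again fish
  position 23–25: again again fish
  position 29–31: again again fish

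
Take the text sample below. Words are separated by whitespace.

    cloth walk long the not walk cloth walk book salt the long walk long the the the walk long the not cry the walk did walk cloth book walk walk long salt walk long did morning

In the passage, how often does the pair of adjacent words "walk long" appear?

5

Scanning the 35 overlapping bigram windows for "walk long":
  position 2–3: walk long
  position 13–14: walk long
  position 18–19: walk long
  position 30–31: walk long
  position 33–34: walk long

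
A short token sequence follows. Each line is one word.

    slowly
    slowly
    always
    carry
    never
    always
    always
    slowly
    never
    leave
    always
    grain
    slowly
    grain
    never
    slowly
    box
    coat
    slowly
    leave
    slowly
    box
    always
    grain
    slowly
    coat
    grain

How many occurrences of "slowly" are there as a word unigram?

Scanning the 27 tokens for "slowly":
  position 1: slowly
  position 2: slowly
  position 8: slowly
  position 13: slowly
  position 16: slowly
  position 19: slowly
  position 21: slowly
  position 25: slowly

8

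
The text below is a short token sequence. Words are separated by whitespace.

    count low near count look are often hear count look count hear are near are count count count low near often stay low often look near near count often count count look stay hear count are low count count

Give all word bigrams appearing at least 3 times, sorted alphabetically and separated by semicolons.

Bigram counts meeting the condition (at least 3 times):
  count count: 4
  count look: 3

count count; count look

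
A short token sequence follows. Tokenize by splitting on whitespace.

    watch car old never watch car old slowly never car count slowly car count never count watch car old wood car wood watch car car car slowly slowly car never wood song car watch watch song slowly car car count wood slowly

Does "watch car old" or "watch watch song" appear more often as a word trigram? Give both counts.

"watch car old" (3 vs 1)

"watch car old": 3 occurrences
"watch watch song": 1 occurrence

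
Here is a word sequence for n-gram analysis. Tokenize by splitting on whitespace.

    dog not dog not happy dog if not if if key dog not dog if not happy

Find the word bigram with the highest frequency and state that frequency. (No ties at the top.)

Bigram frequencies (highest first):
  dog not: 3
  not dog: 2
  not happy: 2
  dog if: 2
  if not: 2
  happy dog: 1
  … (4 more, each ≤ 1)

"dog not", 3 times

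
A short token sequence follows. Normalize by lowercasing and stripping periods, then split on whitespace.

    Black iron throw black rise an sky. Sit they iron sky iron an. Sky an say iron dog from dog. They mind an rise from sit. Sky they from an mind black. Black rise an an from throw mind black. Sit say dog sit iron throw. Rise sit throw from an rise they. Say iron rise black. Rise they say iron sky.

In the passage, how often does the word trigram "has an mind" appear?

0

Scanning the 60 overlapping trigram windows for "has an mind":
  (none found)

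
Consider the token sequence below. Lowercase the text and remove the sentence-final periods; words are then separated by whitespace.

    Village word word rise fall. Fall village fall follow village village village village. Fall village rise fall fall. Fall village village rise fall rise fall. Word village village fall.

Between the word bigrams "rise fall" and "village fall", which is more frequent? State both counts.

"rise fall" (4 vs 3)

"rise fall": 4 occurrences
"village fall": 3 occurrences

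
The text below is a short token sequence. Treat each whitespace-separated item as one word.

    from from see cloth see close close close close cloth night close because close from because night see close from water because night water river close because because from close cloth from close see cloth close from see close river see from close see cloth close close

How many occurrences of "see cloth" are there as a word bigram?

Scanning the 46 overlapping bigram windows for "see cloth":
  position 3–4: see cloth
  position 34–35: see cloth
  position 44–45: see cloth

3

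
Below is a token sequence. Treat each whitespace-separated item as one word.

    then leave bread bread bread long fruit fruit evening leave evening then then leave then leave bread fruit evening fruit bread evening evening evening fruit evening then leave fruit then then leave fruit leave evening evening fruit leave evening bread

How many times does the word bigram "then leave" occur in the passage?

5

Scanning the 39 overlapping bigram windows for "then leave":
  position 1–2: then leave
  position 13–14: then leave
  position 15–16: then leave
  position 27–28: then leave
  position 31–32: then leave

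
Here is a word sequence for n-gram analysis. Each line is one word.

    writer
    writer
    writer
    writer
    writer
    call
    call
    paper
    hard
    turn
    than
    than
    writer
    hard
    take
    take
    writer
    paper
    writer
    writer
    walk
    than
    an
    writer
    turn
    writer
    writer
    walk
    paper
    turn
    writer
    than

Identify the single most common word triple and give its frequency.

Trigram frequencies (highest first):
  writer writer writer: 3
  writer writer walk: 2
  writer writer call: 1
  writer call call: 1
  call call paper: 1
  call paper hard: 1
  … (21 more, each ≤ 1)

"writer writer writer", 3 times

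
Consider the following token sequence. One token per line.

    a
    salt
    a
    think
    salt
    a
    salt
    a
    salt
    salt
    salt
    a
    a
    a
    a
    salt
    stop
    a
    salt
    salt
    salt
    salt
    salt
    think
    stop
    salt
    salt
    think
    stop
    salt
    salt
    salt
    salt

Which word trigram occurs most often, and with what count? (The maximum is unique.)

"salt salt salt", 6 times

Trigram frequencies (highest first):
  salt salt salt: 6
  a salt a: 2
  salt a salt: 2
  a salt salt: 2
  a a a: 2
  salt salt think: 2
  … (12 more, each ≤ 2)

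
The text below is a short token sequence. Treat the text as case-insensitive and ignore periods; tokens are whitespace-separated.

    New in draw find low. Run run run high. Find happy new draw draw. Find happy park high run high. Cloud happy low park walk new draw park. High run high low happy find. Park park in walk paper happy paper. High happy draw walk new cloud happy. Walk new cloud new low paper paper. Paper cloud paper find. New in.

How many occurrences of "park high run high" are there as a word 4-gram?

2

Scanning the 58 overlapping 4-gram windows for "park high run high":
  position 17–20: park high run high
  position 28–31: park high run high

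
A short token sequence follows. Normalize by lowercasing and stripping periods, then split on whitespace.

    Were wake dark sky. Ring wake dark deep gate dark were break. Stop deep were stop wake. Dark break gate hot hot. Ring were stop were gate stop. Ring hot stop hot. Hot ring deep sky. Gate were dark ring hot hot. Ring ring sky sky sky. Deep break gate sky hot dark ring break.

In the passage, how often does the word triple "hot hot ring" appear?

Scanning the 53 overlapping trigram windows for "hot hot ring":
  position 21–23: hot hot ring
  position 32–34: hot hot ring
  position 41–43: hot hot ring

3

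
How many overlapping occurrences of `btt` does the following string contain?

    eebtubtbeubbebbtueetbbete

0

Sliding a length-3 window over the 25 characters (23 positions):
  (no match at any position)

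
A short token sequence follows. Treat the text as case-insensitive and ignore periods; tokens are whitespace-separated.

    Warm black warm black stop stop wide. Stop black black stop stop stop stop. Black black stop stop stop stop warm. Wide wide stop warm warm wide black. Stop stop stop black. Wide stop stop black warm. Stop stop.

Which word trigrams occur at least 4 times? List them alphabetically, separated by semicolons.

Trigram counts meeting the condition (at least 4 times):
  black stop stop: 4
  stop stop stop: 5

black stop stop; stop stop stop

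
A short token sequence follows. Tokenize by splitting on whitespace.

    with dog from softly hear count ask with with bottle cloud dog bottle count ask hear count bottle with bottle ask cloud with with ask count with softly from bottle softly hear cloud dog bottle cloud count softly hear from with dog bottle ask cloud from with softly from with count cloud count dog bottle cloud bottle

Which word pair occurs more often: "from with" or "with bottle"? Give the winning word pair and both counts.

"from with": 3 occurrences
"with bottle": 2 occurrences

"from with" (3 vs 2)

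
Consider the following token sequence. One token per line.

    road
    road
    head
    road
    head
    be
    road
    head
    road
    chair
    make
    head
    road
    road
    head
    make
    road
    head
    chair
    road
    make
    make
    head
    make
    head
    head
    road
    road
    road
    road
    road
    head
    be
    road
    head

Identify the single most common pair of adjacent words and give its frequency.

"road head", 7 times

Bigram frequencies (highest first):
  road head: 7
  road road: 6
  head road: 4
  make head: 3
  head be: 2
  be road: 2
  … (9 more, each ≤ 2)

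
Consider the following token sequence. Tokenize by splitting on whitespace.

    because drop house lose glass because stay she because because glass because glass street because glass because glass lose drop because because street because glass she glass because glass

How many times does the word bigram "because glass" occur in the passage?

Scanning the 28 overlapping bigram windows for "because glass":
  position 10–11: because glass
  position 12–13: because glass
  position 15–16: because glass
  position 17–18: because glass
  position 24–25: because glass
  position 28–29: because glass

6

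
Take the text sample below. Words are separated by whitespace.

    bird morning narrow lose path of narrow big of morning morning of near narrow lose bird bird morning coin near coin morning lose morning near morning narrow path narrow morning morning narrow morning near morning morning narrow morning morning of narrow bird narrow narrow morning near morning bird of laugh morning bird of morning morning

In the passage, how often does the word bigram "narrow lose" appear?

2

Scanning the 54 overlapping bigram windows for "narrow lose":
  position 3–4: narrow lose
  position 14–15: narrow lose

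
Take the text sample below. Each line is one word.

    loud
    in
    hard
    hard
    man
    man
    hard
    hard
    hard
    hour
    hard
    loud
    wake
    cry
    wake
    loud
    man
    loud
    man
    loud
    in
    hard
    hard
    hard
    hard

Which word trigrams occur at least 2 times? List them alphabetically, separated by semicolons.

Trigram counts meeting the condition (at least 2 times):
  hard hard hard: 3
  in hard hard: 2
  loud in hard: 2
  loud man loud: 2

hard hard hard; in hard hard; loud in hard; loud man loud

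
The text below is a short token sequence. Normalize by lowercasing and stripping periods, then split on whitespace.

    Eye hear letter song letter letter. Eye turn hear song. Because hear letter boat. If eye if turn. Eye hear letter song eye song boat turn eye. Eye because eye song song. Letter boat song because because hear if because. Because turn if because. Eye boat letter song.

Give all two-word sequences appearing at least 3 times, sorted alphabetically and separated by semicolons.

hear letter; letter song

Bigram counts meeting the condition (at least 3 times):
  hear letter: 3
  letter song: 3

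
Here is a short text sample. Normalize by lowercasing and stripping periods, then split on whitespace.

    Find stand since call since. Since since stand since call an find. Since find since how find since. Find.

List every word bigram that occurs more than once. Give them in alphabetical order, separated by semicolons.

find since; since call; since find; since since; stand since

Bigram counts meeting the condition (more than once):
  find since: 3
  since call: 2
  since find: 2
  since since: 2
  stand since: 2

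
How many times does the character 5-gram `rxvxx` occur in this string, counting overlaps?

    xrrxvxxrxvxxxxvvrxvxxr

Sliding a length-5 window over the 22 characters (18 positions):
  position 3–7: rxvxx
  position 8–12: rxvxx
  position 17–21: rxvxx

3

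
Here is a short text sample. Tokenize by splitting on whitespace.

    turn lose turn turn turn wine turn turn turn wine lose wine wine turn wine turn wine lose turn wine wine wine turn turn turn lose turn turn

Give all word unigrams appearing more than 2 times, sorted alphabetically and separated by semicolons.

Unigram counts meeting the condition (more than 2 times):
  lose: 4
  turn: 15
  wine: 9

lose; turn; wine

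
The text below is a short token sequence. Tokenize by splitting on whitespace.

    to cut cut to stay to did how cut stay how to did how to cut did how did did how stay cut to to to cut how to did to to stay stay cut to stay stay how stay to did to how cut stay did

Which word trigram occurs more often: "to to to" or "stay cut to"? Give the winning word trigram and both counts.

"to to to": 1 occurrence
"stay cut to": 2 occurrences

"stay cut to" (2 vs 1)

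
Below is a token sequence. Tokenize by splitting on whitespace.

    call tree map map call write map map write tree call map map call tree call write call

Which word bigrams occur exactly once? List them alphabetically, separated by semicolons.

call map; map write; tree map; write call; write map; write tree

Bigram counts meeting the condition (exactly once):
  call map: 1
  map write: 1
  tree map: 1
  write call: 1
  write map: 1
  write tree: 1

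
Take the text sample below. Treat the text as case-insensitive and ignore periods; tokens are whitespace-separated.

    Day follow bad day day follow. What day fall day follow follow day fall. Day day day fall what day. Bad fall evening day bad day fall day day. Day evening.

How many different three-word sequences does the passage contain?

25

31 tokens → 29 trigram windows in total.
Repeated trigrams (each contributes count−1 duplicates):
  day fall day: 3
  day day day: 2
  fall day day: 2
4 duplicate windows → 29 − 4 = 25 distinct.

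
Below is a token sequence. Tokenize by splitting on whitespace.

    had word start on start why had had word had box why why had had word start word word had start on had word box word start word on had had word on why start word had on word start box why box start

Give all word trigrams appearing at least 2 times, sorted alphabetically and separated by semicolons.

Trigram counts meeting the condition (at least 2 times):
  had had word: 3
  had word start: 2
  why had had: 2
  word start word: 2

had had word; had word start; why had had; word start word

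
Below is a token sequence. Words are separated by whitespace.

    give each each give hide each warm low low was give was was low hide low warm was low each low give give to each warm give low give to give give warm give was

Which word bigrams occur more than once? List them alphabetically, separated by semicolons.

Bigram counts meeting the condition (more than once):
  each warm: 2
  give give: 2
  give to: 2
  give was: 2
  low give: 2
  warm give: 2
  was low: 2

each warm; give give; give to; give was; low give; warm give; was low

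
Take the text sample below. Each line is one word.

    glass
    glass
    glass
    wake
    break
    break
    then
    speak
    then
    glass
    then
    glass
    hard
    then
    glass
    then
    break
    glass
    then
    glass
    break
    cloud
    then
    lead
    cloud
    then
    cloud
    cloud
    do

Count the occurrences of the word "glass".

8

Scanning the 29 tokens for "glass":
  position 1: glass
  position 2: glass
  position 3: glass
  position 10: glass
  position 12: glass
  position 15: glass
  position 18: glass
  position 20: glass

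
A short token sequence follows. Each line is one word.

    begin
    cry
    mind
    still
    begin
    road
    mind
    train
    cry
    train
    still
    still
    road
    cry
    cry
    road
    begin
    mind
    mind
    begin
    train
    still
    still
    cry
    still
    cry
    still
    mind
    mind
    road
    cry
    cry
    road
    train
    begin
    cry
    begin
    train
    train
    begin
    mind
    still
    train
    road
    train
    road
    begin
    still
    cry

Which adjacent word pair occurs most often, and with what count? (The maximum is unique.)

"still cry", 3 times

Bigram frequencies (highest first):
  still cry: 3
  begin cry: 2
  mind still: 2
  train still: 2
  still still: 2
  road cry: 2
  … (25 more, each ≤ 2)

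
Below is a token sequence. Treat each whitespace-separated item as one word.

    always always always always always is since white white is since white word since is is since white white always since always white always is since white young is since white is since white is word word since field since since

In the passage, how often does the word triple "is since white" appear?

Scanning the 39 overlapping trigram windows for "is since white":
  position 6–8: is since white
  position 10–12: is since white
  position 16–18: is since white
  position 25–27: is since white
  position 29–31: is since white
  position 32–34: is since white

6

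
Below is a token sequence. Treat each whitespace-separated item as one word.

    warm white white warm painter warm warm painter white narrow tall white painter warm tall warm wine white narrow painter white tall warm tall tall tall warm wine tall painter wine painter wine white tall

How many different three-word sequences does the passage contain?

32

35 tokens → 33 trigram windows in total.
Repeated trigrams (each contributes count−1 duplicates):
  tall warm wine: 2
1 duplicate windows → 33 − 1 = 32 distinct.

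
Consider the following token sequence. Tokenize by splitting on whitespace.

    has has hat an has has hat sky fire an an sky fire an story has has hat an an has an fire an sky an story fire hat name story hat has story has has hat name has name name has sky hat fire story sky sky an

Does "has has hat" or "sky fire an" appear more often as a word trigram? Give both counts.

"has has hat": 4 occurrences
"sky fire an": 2 occurrences

"has has hat" (4 vs 2)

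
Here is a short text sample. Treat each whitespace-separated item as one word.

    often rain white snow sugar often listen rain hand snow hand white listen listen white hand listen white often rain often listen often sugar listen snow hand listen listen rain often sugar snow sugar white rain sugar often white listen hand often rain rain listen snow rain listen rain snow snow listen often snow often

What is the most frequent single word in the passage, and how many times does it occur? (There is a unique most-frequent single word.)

Unigram frequencies (highest first):
  listen: 12
  often: 10
  rain: 9
  snow: 8
  white: 6
  sugar: 5
  … (1 more, each ≤ 5)

"listen", 12 times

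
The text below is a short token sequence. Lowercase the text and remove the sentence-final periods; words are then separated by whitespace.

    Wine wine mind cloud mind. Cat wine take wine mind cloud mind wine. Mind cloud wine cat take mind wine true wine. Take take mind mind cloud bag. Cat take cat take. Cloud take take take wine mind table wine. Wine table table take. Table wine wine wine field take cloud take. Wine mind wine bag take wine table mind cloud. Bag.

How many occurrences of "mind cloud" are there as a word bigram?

Scanning the 61 overlapping bigram windows for "mind cloud":
  position 3–4: mind cloud
  position 10–11: mind cloud
  position 14–15: mind cloud
  position 26–27: mind cloud
  position 60–61: mind cloud

5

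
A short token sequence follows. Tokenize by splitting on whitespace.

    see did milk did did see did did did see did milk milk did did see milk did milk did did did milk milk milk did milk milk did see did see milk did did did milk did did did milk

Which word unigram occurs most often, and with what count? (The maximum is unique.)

"did", 22 times

Unigram frequencies (highest first):
  did: 22
  milk: 13
  see: 6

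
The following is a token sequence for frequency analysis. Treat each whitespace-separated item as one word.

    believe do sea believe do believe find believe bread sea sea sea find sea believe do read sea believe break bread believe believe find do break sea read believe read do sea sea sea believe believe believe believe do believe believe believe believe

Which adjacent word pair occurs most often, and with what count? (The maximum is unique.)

Bigram frequencies (highest first):
  believe believe: 7
  believe do: 4
  sea believe: 4
  sea sea: 4
  do sea: 2
  do believe: 2
  … (18 more, each ≤ 2)

"believe believe", 7 times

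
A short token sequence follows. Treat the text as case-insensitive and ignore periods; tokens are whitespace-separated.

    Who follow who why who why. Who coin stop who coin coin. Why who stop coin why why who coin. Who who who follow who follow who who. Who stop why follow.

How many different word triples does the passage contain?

32 tokens → 30 trigram windows in total.
Repeated trigrams (each contributes count−1 duplicates):
  who follow who: 3
  who who who: 2
  who why who: 2
  why who coin: 2
5 duplicate windows → 30 − 5 = 25 distinct.

25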